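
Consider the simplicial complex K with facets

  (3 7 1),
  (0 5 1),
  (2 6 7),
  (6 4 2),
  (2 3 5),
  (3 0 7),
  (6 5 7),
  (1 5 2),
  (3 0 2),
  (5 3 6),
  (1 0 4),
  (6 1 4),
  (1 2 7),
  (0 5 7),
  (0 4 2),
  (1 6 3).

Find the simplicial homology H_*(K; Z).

Fix the vertex order 0 < 1 < 2 < 3 < 4 < 5 < 6 < 7 and write every simplex with vertices in increasing order. Then dim K = 2 and the simplices of K are:

  0-simplices (8): [0], [1], [2], [3], [4], [5], [6], [7]
  1-simplices (24): (24 of them)
  2-simplices (16): [0,1,4], [0,1,5], [0,2,3], [0,2,4], [0,3,7], [0,5,7], [1,2,5], [1,2,7], [1,3,6], [1,3,7], [1,4,6], [2,3,5], [2,4,6], [2,6,7], [3,5,6], [5,6,7]

so the chain groups are C_0 ≅ Z^8, C_1 ≅ Z^24, C_2 ≅ Z^16.

The boundary map ∂_1: C_1 → C_0 maps an edge to its endpoints' difference, ∂[p,q] = q − p. For instance
  ∂[5,7] = [7] − [5].
This gives a 8×24 integer matrix of rank 7; reducing to Smith normal form yields diagonal entries (1,1,1,1,1,1,1).

Boundary ∂_2: C_2 → C_1 acts by ∂[p,q,r] = [q,r] − [p,r] + [p,q]. For instance
  ∂[1,2,7] = [2,7] − [1,7] + [1,2],
  ∂[1,3,7] = [3,7] − [1,7] + [1,3].
The 24×16 boundary matrix has rank 15 and Smith normal form diag(1,1,1,1,1,1,1,1,1,1,1,1,1,1,1).

From H_k ≅ ker(∂_k) / im(∂_{k+1}) we obtain:

  H_0: rank C_0 − rank ∂_1 = 8 − 7 = 1, and the invariant factors of ∂_1 are all 1, so H_0 = Z.
  H_1: rank ker ∂_1 − rank ∂_2 = (24 − 7) − 15 = 2, and the invariant factors of ∂_2 are all 1, so H_1 = Z^2.
  H_2: rank ker ∂_2 − rank ∂_3 = (16 − 15) − 0 = 1, and there is no ∂_3, so H_2 = Z.

As a check, the Euler characteristic is 8 − 24 + 16 = 0, which agrees with 1 − 2 + 1 = 0.

H_0 ≅ Z,  H_1 ≅ Z^2,  H_2 ≅ Z.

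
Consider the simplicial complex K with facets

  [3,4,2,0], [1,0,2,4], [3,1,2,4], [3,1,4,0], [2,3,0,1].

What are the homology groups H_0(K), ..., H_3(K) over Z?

H_0 = Z,  H_1 = 0,  H_2 = 0,  H_3 = Z.

We work with the vertex ordering 0 < 1 < 2 < 3 < 4. The simplices of K, each written with vertices in increasing order, are:

  0-simplices (5): [0], [1], [2], [3], [4]
  1-simplices (10): [0,1], [0,2], [0,3], [0,4], [1,2], [1,3], [1,4], [2,3], [2,4], [3,4]
  2-simplices (10): [0,1,2], [0,1,3], [0,1,4], [0,2,3], [0,2,4], [0,3,4], [1,2,3], [1,2,4], [1,3,4], [2,3,4]
  3-simplices (5): [0,1,2,3], [0,1,2,4], [0,1,3,4], [0,2,3,4], [1,2,3,4]

giving chain groups C_0 ≅ Z^5, C_1 ≅ Z^10, C_2 ≅ Z^10, C_3 ≅ Z^5.

∂_1: C_1 → C_0 is given by ∂[p,q] = [q] − [p]. For instance
  ∂[2,4] = [4] − [2].
As a 5×10 matrix over Z this has rank 4, with invariant factors (1,1,1,1).

Boundary ∂_2: C_2 → C_1 sends each 2-simplex [p,q,r] to [q,r] − [p,r] + [p,q]. For instance
  ∂[0,3,4] = [3,4] − [0,4] + [0,3],
  ∂[0,2,3] = [2,3] − [0,3] + [0,2].
The 10×10 boundary matrix has rank 6 and Smith normal form diag(1,1,1,1,1,1).

∂_3: C_3 → C_2 sends each 3-simplex σ to the alternating sum Σ_i (−1)^i (σ with its i-th vertex removed). For instance
  ∂[0,1,2,3] = [1,2,3] − [0,2,3] + [0,1,3] − [0,1,2],
  ∂[0,1,2,4] = [1,2,4] − [0,2,4] + [0,1,4] − [0,1,2].
This gives a 10×5 integer matrix of rank 4; reducing to Smith normal form yields diagonal entries (1,1,1,1).

From H_k ≅ ker(∂_k) / im(∂_{k+1}) we obtain:

  H_0: rank C_0 − rank ∂_1 = 5 − 4 = 1, and the invariant factors of ∂_1 are all 1, so H_0 ≅ Z.
  H_1: rank ker ∂_1 − rank ∂_2 = (10 − 4) − 6 = 0, and the invariant factors of ∂_2 are all 1, so H_1 ≅ 0.
  H_2: rank ker ∂_2 − rank ∂_3 = (10 − 6) − 4 = 0, and the invariant factors of ∂_3 are all 1, so H_2 ≅ 0.
  H_3: rank ker ∂_3 − rank ∂_4 = (5 − 4) − 0 = 1, and there is no ∂_4, so H_3 ≅ Z.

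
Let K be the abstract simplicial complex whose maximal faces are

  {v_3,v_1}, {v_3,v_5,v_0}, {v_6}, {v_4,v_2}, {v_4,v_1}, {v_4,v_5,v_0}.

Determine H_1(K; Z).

H_1 ≅ Z.

Order the vertices as v_0 < v_1 < v_2 < v_3 < v_4 < v_5 < v_6. Listing each simplex with vertices in this order, K has dimension 2 with simplices:

  0-simplices (7): [v_0], [v_1], [v_2], [v_3], [v_4], [v_5], [v_6]
  1-simplices (8): [v_0,v_3], [v_0,v_4], [v_0,v_5], [v_1,v_3], [v_1,v_4], [v_2,v_4], [v_3,v_5], [v_4,v_5]
  2-simplices (2): [v_0,v_3,v_5], [v_0,v_4,v_5]

Hence C_0 ≅ Z^7, C_1 ≅ Z^8, C_2 ≅ Z^2.

Boundary ∂_1: C_1 → C_0 maps an edge to its endpoints' difference, ∂[p,q] = q − p. For instance
  ∂[v_0,v_4] = [v_4] − [v_0].
This gives a 7×8 integer matrix of rank 5; reducing to Smith normal form yields diagonal entries (1,1,1,1,1).

∂_2: C_2 → C_1 maps a triangle to the signed sum of its edges. For instance
  ∂[v_0,v_4,v_5] = [v_4,v_5] − [v_0,v_5] + [v_0,v_4],
  ∂[v_0,v_3,v_5] = [v_3,v_5] − [v_0,v_5] + [v_0,v_3].
As a 8×2 matrix over Z this has rank 2, with invariant factors (1,1).

Reading off H_k = ker ∂_k / im ∂_{k+1}:

  H_1: rank ker ∂_1 − rank ∂_2 = (8 − 5) − 2 = 1, and the invariant factors of ∂_2 are all 1, so H_1 ≅ Z.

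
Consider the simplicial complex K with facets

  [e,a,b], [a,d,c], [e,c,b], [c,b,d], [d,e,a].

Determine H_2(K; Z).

H_2 = 0.

K has 5 vertices, 10 edges, 5 triangles.
rank ∂_2 = 5, rank ∂_3 = 0 ⇒ b_2 = 5 − 5 − 0 = 0. So H_2 ≅ 0.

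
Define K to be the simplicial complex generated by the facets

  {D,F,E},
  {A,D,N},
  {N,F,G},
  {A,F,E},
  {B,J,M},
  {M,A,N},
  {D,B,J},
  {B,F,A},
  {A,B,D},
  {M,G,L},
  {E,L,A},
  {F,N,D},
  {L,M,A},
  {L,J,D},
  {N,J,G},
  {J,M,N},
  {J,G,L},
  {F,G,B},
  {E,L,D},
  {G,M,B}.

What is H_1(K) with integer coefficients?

We work with the vertex ordering A < B < D < E < F < G < J < L < M < N. The simplices of K, each written with vertices in increasing order, are:

  0-simplices (10): A, B, D, E, F, G, J, L, M, N
  1-simplices (30): AB, AD, AE, AF, AL, AM, AN, BD, BF, BG, BJ, BM, DE, DF, DJ, DL, DN, EF, EL, FG, FN, GJ, GL, GM, GN, JL, JM, JN, LM, MN
  2-simplices (20): ABD, ABF, ADN, AEF, AEL, ALM, AMN, BDJ, BFG, BGM, BJM, DEF, DEL, DFN, DJL, FGN, GJL, GJN, GLM, JMN

Hence C_0 ≅ Z^10, C_1 ≅ Z^30, C_2 ≅ Z^20.

Boundary ∂_1: C_1 → C_0 is given by ∂[p,q] = [q] − [p]. For instance
  ∂JN = N − J.
This gives a 10×30 integer matrix of rank 9; reducing to Smith normal form yields diagonal entries (1,1,1,1,1,1,1,1,1).

The boundary map ∂_2: C_2 → C_1 maps a triangle to the signed sum of its edges. For instance
  ∂AEF = EF − AF + AE,
  ∂ABD = BD − AD + AB.
As a 30×20 matrix over Z this has rank 20, with invariant factors (1,1,1,1,1,1,1,1,1,1,1,1,1,1,1,1,1,1,1,2).

Now H_k = ker ∂_k / im ∂_{k+1}, so:

  H_1: rank ker ∂_1 − rank ∂_2 = (30 − 9) − 20 = 1, and ∂_2 has invariant factor 2 > 1, so H_1 = Z ⊕ Z/2.

H_1 ≅ Z ⊕ Z/2.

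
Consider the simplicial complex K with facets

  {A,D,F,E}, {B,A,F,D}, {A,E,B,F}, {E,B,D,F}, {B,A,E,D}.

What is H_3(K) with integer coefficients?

Order the vertices as A < B < D < E < F. Listing each simplex with vertices in this order, K has dimension 3 with simplices:

  0-simplices (5): A, B, D, E, F
  1-simplices (10): AB, AD, AE, AF, BD, BE, BF, DE, DF, EF
  2-simplices (10): ABD, ABE, ABF, ADE, ADF, AEF, BDE, BDF, BEF, DEF
  3-simplices (5): ABDE, ABDF, ABEF, ADEF, BDEF

Hence C_0 ≅ Z^5, C_1 ≅ Z^10, C_2 ≅ Z^10, C_3 ≅ Z^5.

∂_1: C_1 → C_0 is given by ∂[p,q] = [q] − [p]. For instance
  ∂AB = B − A.
As a 5×10 matrix over Z this has rank 4, with invariant factors (1,1,1,1).

∂_2: C_2 → C_1 maps a triangle to the signed sum of its edges. For instance
  ∂BDE = DE − BE + BD,
  ∂AEF = EF − AF + AE.
As a 10×10 matrix over Z this has rank 6, with invariant factors (1,1,1,1,1,1).

Boundary ∂_3: C_3 → C_2 sends each 3-simplex σ to the alternating sum Σ_i (−1)^i (σ with its i-th vertex removed). For instance
  ∂ABDE = BDE − ADE + ABE − ABD,
  ∂ABDF = BDF − ADF + ABF − ABD.
The 10×5 boundary matrix has rank 4 and Smith normal form diag(1,1,1,1).

Reading off H_k = ker ∂_k / im ∂_{k+1}:

  H_3: rank ker ∂_3 − rank ∂_4 = (5 − 4) − 0 = 1, and there is no ∂_4, so H_3 = Z.

(K is a triangulation of the 3-sphere S^3.)

H_3 ≅ Z.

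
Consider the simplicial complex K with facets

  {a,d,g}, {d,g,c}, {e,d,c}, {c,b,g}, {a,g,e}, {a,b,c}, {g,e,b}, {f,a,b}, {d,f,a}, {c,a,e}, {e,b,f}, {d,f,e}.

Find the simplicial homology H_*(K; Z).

H_0 = Z,  H_1 = Z/2,  H_2 = 0.

Take the total order a < b < c < d < e < f < g on the vertex set. Then K (dimension 2) consists of the simplices:

  0-simplices (7): a, b, c, d, e, f, g
  1-simplices (18): ab, ac, ad, ae, af, ag, bc, be, bf, bg, cd, ce, cg, de, df, dg, ef, eg
  2-simplices (12): abc, abf, ace, adf, adg, aeg, bcg, bef, beg, cde, cdg, def

so the chain groups are C_0 ≅ Z^7, C_1 ≅ Z^18, C_2 ≅ Z^12.

∂_1: C_1 → C_0 is given by ∂[p,q] = [q] − [p]. For instance
  ∂dg = g − d.
As a 7×18 matrix over Z this has rank 6, with invariant factors (1,1,1,1,1,1).

The boundary map ∂_2: C_2 → C_1 acts by ∂[p,q,r] = [q,r] − [p,r] + [p,q]. For instance
  ∂adg = dg − ag + ad,
  ∂def = ef − df + de.
As a 18×12 matrix over Z this has rank 12, with invariant factors (1,1,1,1,1,1,1,1,1,1,1,2).

Reading off H_k = ker ∂_k / im ∂_{k+1}:

  H_0: rank C_0 − rank ∂_1 = 7 − 6 = 1, and the invariant factors of ∂_1 are all 1, so H_0 ≅ Z.
  H_1: rank ker ∂_1 − rank ∂_2 = (18 − 6) − 12 = 0, and ∂_2 has invariant factor 2 > 1, so H_1 ≅ Z/2.
  H_2: rank ker ∂_2 − rank ∂_3 = (12 − 12) − 0 = 0, and there is no ∂_3, so H_2 ≅ 0.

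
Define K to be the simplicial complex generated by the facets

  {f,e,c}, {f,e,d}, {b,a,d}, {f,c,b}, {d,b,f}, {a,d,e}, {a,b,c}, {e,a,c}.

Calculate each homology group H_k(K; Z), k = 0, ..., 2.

We work with the vertex ordering a < b < c < d < e < f. The simplices of K, each written with vertices in increasing order, are:

  0-simplices (6): a, b, c, d, e, f
  1-simplices (12): ab, ac, ad, ae, bc, bd, bf, ce, cf, de, df, ef
  2-simplices (8): abc, abd, ace, ade, bcf, bdf, cef, def

so the chain groups are C_0 ≅ Z^6, C_1 ≅ Z^12, C_2 ≅ Z^8.

∂_1: C_1 → C_0 maps an edge to its endpoints' difference, ∂[p,q] = q − p. For instance
  ∂bf = f − b.
The 6×12 boundary matrix has rank 5 and Smith normal form diag(1,1,1,1,1).

∂_2: C_2 → C_1 sends each 2-simplex [p,q,r] to [q,r] − [p,r] + [p,q]. For instance
  ∂cef = ef − cf + ce,
  ∂ace = ce − ae + ac.
The resulting 12×8 matrix has rank 7, and its Smith normal form has invariant factors (1,1,1,1,1,1,1).

Now H_k = ker ∂_k / im ∂_{k+1}, so:

  H_0: rank C_0 − rank ∂_1 = 6 − 5 = 1, and the invariant factors of ∂_1 are all 1, so H_0 = Z.
  H_1: rank ker ∂_1 − rank ∂_2 = (12 − 5) − 7 = 0, and the invariant factors of ∂_2 are all 1, so H_1 = 0.
  H_2: rank ker ∂_2 − rank ∂_3 = (8 − 7) − 0 = 1, and there is no ∂_3, so H_2 = Z.

(K is a triangulation of the 2-sphere S^2.)

H_0 ≅ Z,  H_1 = 0,  H_2 ≅ Z.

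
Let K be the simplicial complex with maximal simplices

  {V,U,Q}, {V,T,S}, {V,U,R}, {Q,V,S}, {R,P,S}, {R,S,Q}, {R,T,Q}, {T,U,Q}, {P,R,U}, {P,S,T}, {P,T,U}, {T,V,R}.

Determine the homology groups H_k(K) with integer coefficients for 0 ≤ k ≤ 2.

H_0 = Z,  H_1 = Z/2,  H_2 = 0.

Order the vertices as P < Q < R < S < T < U < V. Listing each simplex with vertices in this order, K has dimension 2 with simplices:

  0-simplices (7): P, Q, R, S, T, U, V
  1-simplices (18): PR, PS, PT, PU, QR, QS, QT, QU, QV, RS, RT, RU, RV, ST, SV, TU, TV, UV
  2-simplices (12): PRS, PRU, PST, PTU, QRS, QRT, QSV, QTU, QUV, RTV, RUV, STV

so the chain groups are C_0 ≅ Z^7, C_1 ≅ Z^18, C_2 ≅ Z^12.

Boundary ∂_1: C_1 → C_0 sends each edge [p,q] (with p < q) to q − p. For instance
  ∂ST = T − S.
As a 7×18 matrix over Z this has rank 6, with invariant factors (1,1,1,1,1,1).

Boundary ∂_2: C_2 → C_1 maps a triangle to the signed sum of its edges. For instance
  ∂RTV = TV − RV + RT,
  ∂PTU = TU − PU + PT.
The 18×12 boundary matrix has rank 12 and Smith normal form diag(1,1,1,1,1,1,1,1,1,1,1,2).

Reading off H_k = ker ∂_k / im ∂_{k+1}:

  H_0: rank C_0 − rank ∂_1 = 7 − 6 = 1, and the invariant factors of ∂_1 are all 1, so H_0 = Z.
  H_1: rank ker ∂_1 − rank ∂_2 = (18 − 6) − 12 = 0, and ∂_2 has invariant factor 2 > 1, so H_1 = Z/2.
  H_2: rank ker ∂_2 − rank ∂_3 = (12 − 12) − 0 = 0, and there is no ∂_3, so H_2 = 0.

(K is a triangulation of the real projective plane RP^2.)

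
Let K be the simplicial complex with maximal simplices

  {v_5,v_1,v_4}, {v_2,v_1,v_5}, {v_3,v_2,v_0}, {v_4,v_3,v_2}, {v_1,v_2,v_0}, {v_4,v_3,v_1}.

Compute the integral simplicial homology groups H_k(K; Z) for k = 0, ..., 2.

H_0 ≅ Z,  H_1 ≅ Z,  H_2 = 0.

Fix the vertex order v_0 < v_1 < v_2 < v_3 < v_4 < v_5 and write every simplex with vertices in increasing order. Then dim K = 2 and the simplices of K are:

  0-simplices (6): [v_0], [v_1], [v_2], [v_3], [v_4], [v_5]
  1-simplices (12): [v_0,v_1], [v_0,v_2], [v_0,v_3], [v_1,v_2], [v_1,v_3], [v_1,v_4], [v_1,v_5], [v_2,v_3], [v_2,v_4], [v_2,v_5], [v_3,v_4], [v_4,v_5]
  2-simplices (6): [v_0,v_1,v_2], [v_0,v_2,v_3], [v_1,v_2,v_5], [v_1,v_3,v_4], [v_1,v_4,v_5], [v_2,v_3,v_4]

so the chain groups are C_0 ≅ Z^6, C_1 ≅ Z^12, C_2 ≅ Z^6.

Boundary ∂_1: C_1 → C_0 maps an edge to its endpoints' difference, ∂[p,q] = q − p.
This gives a 6×12 integer matrix of rank 5; reducing to Smith normal form yields diagonal entries (1,1,1,1,1).

Boundary ∂_2: C_2 → C_1 sends each 2-simplex [p,q,r] to [q,r] − [p,r] + [p,q]. For instance
  ∂[v_1,v_4,v_5] = [v_4,v_5] − [v_1,v_5] + [v_1,v_4],
  ∂[v_2,v_3,v_4] = [v_3,v_4] − [v_2,v_4] + [v_2,v_3].
This gives a 12×6 integer matrix of rank 6; reducing to Smith normal form yields diagonal entries (1,1,1,1,1,1).

From H_k ≅ ker(∂_k) / im(∂_{k+1}) we obtain:

  H_0: rank C_0 − rank ∂_1 = 6 − 5 = 1, and the invariant factors of ∂_1 are all 1, so H_0 ≅ Z.
  H_1: rank ker ∂_1 − rank ∂_2 = (12 − 5) − 6 = 1, and the invariant factors of ∂_2 are all 1, so H_1 ≅ Z.
  H_2: rank ker ∂_2 − rank ∂_3 = (6 − 6) − 0 = 0, and there is no ∂_3, so H_2 ≅ 0.

(K is a triangulation of the cylinder S^1 x I.)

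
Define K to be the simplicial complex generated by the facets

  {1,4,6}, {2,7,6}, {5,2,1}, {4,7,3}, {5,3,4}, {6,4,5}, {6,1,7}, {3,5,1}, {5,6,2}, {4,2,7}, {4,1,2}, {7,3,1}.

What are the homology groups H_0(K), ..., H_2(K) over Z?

H_0 = Z,  H_1 = Z/2Z,  H_2 = 0.

Take the total order 1 < 2 < 3 < 4 < 5 < 6 < 7 on the vertex set. Then K (dimension 2) consists of the simplices:

  0-simplices (7): [1], [2], [3], [4], [5], [6], [7]
  1-simplices (18): [1,2], [1,3], [1,4], [1,5], [1,6], [1,7], [2,4], [2,5], [2,6], [2,7], [3,4], [3,5], [3,7], [4,5], [4,6], [4,7], [5,6], [6,7]
  2-simplices (12): [1,2,4], [1,2,5], [1,3,5], [1,3,7], [1,4,6], [1,6,7], [2,4,7], [2,5,6], [2,6,7], [3,4,5], [3,4,7], [4,5,6]

Hence C_0 ≅ Z^7, C_1 ≅ Z^18, C_2 ≅ Z^12.

Boundary ∂_1: C_1 → C_0 maps an edge to its endpoints' difference, ∂[p,q] = q − p.
This gives a 7×18 integer matrix of rank 6; reducing to Smith normal form yields diagonal entries (1,1,1,1,1,1).

∂_2: C_2 → C_1 acts by ∂[p,q,r] = [q,r] − [p,r] + [p,q]. For instance
  ∂[1,3,5] = [3,5] − [1,5] + [1,3],
  ∂[1,2,4] = [2,4] − [1,4] + [1,2].
This gives a 18×12 integer matrix of rank 12; reducing to Smith normal form yields diagonal entries (1,1,1,1,1,1,1,1,1,1,1,2).

Now H_k = ker ∂_k / im ∂_{k+1}, so:

  H_0: rank C_0 − rank ∂_1 = 7 − 6 = 1, and the invariant factors of ∂_1 are all 1, so H_0 = Z.
  H_1: rank ker ∂_1 − rank ∂_2 = (18 − 6) − 12 = 0, and ∂_2 has invariant factor 2 > 1, so H_1 = Z/2Z.
  H_2: rank ker ∂_2 − rank ∂_3 = (12 − 12) − 0 = 0, and there is no ∂_3, so H_2 = 0.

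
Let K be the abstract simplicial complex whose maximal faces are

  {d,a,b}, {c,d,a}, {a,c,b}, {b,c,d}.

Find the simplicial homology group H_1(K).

H_1 ≅ 0.

Fix the vertex order a < b < c < d and write every simplex with vertices in increasing order. Then dim K = 2 and the simplices of K are:

  0-simplices (4): a, b, c, d
  1-simplices (6): ab, ac, ad, bc, bd, cd
  2-simplices (4): abc, abd, acd, bcd

giving chain groups C_0 ≅ Z^4, C_1 ≅ Z^6, C_2 ≅ Z^4.

∂_1: C_1 → C_0 is given by ∂[p,q] = [q] − [p]. For instance
  ∂ab = b − a.
The resulting 4×6 matrix has rank 3, and its Smith normal form has invariant factors (1,1,1).

∂_2: C_2 → C_1 acts by ∂[p,q,r] = [q,r] − [p,r] + [p,q]. For instance
  ∂bcd = cd − bd + bc,
  ∂abd = bd − ad + ab.
The 6×4 boundary matrix has rank 3 and Smith normal form diag(1,1,1).

From H_k ≅ ker(∂_k) / im(∂_{k+1}) we obtain:

  H_1: rank ker ∂_1 − rank ∂_2 = (6 − 3) − 3 = 0, and the invariant factors of ∂_2 are all 1, so H_1 ≅ 0.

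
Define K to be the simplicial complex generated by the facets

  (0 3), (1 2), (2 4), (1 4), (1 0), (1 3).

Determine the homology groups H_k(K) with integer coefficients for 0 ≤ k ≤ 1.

Fix the vertex order 0 < 1 < 2 < 3 < 4 and write every simplex with vertices in increasing order. Then dim K = 1 and the simplices of K are:

  0-simplices (5): [0], [1], [2], [3], [4]
  1-simplices (6): [0,1], [0,3], [1,2], [1,3], [1,4], [2,4]

Hence C_0 ≅ Z^5, C_1 ≅ Z^6.

Boundary ∂_1: C_1 → C_0 sends each edge [p,q] (with p < q) to q − p. For instance
  ∂[0,1] = [1] − [0].
As a 5×6 matrix over Z this has rank 4, with invariant factors (1,1,1,1).

Computing H_k = (kernel of ∂_k) / (image of ∂_{k+1}):

  H_0: rank C_0 − rank ∂_1 = 5 − 4 = 1, and the invariant factors of ∂_1 are all 1, so H_0 = Z.
  H_1: rank ker ∂_1 − rank ∂_2 = (6 − 4) − 0 = 2, and there is no ∂_2, so H_1 = Z^2.

As a check, the Euler characteristic is 5 − 6 = -1, which agrees with 1 − 2 = -1.

H_0 = Z,  H_1 = Z^2.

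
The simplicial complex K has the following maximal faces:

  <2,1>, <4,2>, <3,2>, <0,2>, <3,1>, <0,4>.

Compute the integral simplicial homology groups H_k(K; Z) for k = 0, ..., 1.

H_0 = Z,  H_1 = Z^2.

Order the vertices as 0 < 1 < 2 < 3 < 4. Listing each simplex with vertices in this order, K has dimension 1 with simplices:

  0-simplices (5): [0], [1], [2], [3], [4]
  1-simplices (6): [0,2], [0,4], [1,2], [1,3], [2,3], [2,4]

Hence C_0 ≅ Z^5, C_1 ≅ Z^6.

Boundary ∂_1: C_1 → C_0 sends each edge [p,q] (with p < q) to q − p. For instance
  ∂[2,4] = [4] − [2].
As a 5×6 matrix over Z this has rank 4, with invariant factors (1,1,1,1).

Now H_k = ker ∂_k / im ∂_{k+1}, so:

  H_0: rank C_0 − rank ∂_1 = 5 − 4 = 1, and the invariant factors of ∂_1 are all 1, so H_0 ≅ Z.
  H_1: rank ker ∂_1 − rank ∂_2 = (6 − 4) − 0 = 2, and there is no ∂_2, so H_1 ≅ Z^2.

As a check, the Euler characteristic is 5 − 6 = -1, which agrees with 1 − 2 = -1.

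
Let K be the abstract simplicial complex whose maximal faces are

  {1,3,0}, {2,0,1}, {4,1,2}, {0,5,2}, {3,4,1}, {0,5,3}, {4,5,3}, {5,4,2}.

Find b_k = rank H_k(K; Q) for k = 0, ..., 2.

We work with the vertex ordering 0 < 1 < 2 < 3 < 4 < 5. The simplices of K, each written with vertices in increasing order, are:

  0-simplices (6): [0], [1], [2], [3], [4], [5]
  1-simplices (12): [0,1], [0,2], [0,3], [0,5], [1,2], [1,3], [1,4], [2,4], [2,5], [3,4], [3,5], [4,5]
  2-simplices (8): [0,1,2], [0,1,3], [0,2,5], [0,3,5], [1,2,4], [1,3,4], [2,4,5], [3,4,5]

Hence C_0 ≅ Z^6, C_1 ≅ Z^12, C_2 ≅ Z^8.

The boundary map ∂_1: C_1 → C_0 sends each edge [p,q] (with p < q) to q − p. For instance
  ∂[4,5] = [5] − [4].
The 6×12 boundary matrix has rank 5 and Smith normal form diag(1,1,1,1,1).

∂_2: C_2 → C_1 acts by ∂[p,q,r] = [q,r] − [p,r] + [p,q]. For instance
  ∂[0,1,2] = [1,2] − [0,2] + [0,1],
  ∂[1,2,4] = [2,4] − [1,4] + [1,2].
This gives a 12×8 integer matrix of rank 7; reducing to Smith normal form yields diagonal entries (1,1,1,1,1,1,1).

From H_k ≅ ker(∂_k) / im(∂_{k+1}) we obtain:

  H_0: rank C_0 − rank ∂_1 = 6 − 5 = 1, and the invariant factors of ∂_1 are all 1, so H_0 = Z.
  H_1: rank ker ∂_1 − rank ∂_2 = (12 − 5) − 7 = 0, and the invariant factors of ∂_2 are all 1, so H_1 = 0.
  H_2: rank ker ∂_2 − rank ∂_3 = (8 − 7) − 0 = 1, and there is no ∂_3, so H_2 = Z.

Hence the Betti numbers are b_0 = 1, b_1 = 0, b_2 = 1.

b_0 = 1, b_1 = 0, b_2 = 1.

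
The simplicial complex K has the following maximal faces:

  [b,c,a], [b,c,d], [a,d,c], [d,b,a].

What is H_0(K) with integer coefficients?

Fix the vertex order a < b < c < d and write every simplex with vertices in increasing order. Then dim K = 2 and the simplices of K are:

  0-simplices (4): a, b, c, d
  1-simplices (6): ab, ac, ad, bc, bd, cd
  2-simplices (4): abc, abd, acd, bcd

Hence C_0 ≅ Z^4, C_1 ≅ Z^6, C_2 ≅ Z^4.

Boundary ∂_1: C_1 → C_0 is given by ∂[p,q] = [q] − [p]. For instance
  ∂bc = c − b.
The 4×6 boundary matrix has rank 3 and Smith normal form diag(1,1,1).

Boundary ∂_2: C_2 → C_1 sends each 2-simplex [p,q,r] to [q,r] − [p,r] + [p,q]. For instance
  ∂abc = bc − ac + ab,
  ∂bcd = cd − bd + bc.
The 6×4 boundary matrix has rank 3 and Smith normal form diag(1,1,1).

From H_k ≅ ker(∂_k) / im(∂_{k+1}) we obtain:

  H_0: rank C_0 − rank ∂_1 = 4 − 3 = 1, and the invariant factors of ∂_1 are all 1, so H_0 ≅ Z.

H_0 ≅ Z.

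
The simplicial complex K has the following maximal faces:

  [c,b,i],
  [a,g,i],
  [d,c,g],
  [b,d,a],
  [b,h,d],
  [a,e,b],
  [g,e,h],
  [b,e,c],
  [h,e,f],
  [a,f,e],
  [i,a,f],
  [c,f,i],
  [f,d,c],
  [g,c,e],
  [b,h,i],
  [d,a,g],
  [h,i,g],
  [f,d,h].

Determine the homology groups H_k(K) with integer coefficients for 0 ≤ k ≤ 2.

H_0 ≅ Z,  H_1 ≅ Z^2,  H_2 ≅ Z.

K has 9 vertices, 27 edges, 18 triangles.
rank ∂_0 = 0, rank ∂_1 = 8 ⇒ b_0 = 9 − 0 − 8 = 1; all invariant factors of ∂_1 are 1 so no torsion. So H_0 = Z.
rank ∂_1 = 8, rank ∂_2 = 17 ⇒ b_1 = 27 − 8 − 17 = 2; all invariant factors of ∂_2 are 1 so no torsion. So H_1 = Z^2.
rank ∂_2 = 17, rank ∂_3 = 0 ⇒ b_2 = 18 − 17 − 0 = 1. So H_2 = Z.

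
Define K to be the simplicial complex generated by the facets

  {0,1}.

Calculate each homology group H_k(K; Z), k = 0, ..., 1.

Take the total order 0 < 1 on the vertex set. Then K (dimension 1) consists of the simplices:

  0-simplices (2): [0], [1]
  1-simplices (1): [0,1]

so the chain groups are C_0 ≅ Z^2, C_1 ≅ Z^1.

The boundary map ∂_1: C_1 → C_0 maps an edge to its endpoints' difference, ∂[p,q] = q − p. For instance
  ∂[0,1] = [1] − [0].
The resulting 2×1 matrix has rank 1, and its Smith normal form has invariant factors (1).

Reading off H_k = ker ∂_k / im ∂_{k+1}:

  H_0: rank C_0 − rank ∂_1 = 2 − 1 = 1, and the invariant factors of ∂_1 are all 1, so H_0 = Z.
  H_1: rank ker ∂_1 − rank ∂_2 = (1 − 1) − 0 = 0, and there is no ∂_2, so H_1 = 0.

H_0 = Z,  H_1 = 0.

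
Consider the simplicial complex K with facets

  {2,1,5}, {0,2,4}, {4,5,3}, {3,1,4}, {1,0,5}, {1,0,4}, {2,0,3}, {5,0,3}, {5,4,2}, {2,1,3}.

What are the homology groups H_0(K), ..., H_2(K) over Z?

H_0 = Z,  H_1 = Z/2Z,  H_2 = 0.

Fix the vertex order 0 < 1 < 2 < 3 < 4 < 5 and write every simplex with vertices in increasing order. Then dim K = 2 and the simplices of K are:

  0-simplices (6): [0], [1], [2], [3], [4], [5]
  1-simplices (15): [0,1], [0,2], [0,3], [0,4], [0,5], [1,2], [1,3], [1,4], [1,5], [2,3], [2,4], [2,5], [3,4], [3,5], [4,5]
  2-simplices (10): [0,1,4], [0,1,5], [0,2,3], [0,2,4], [0,3,5], [1,2,3], [1,2,5], [1,3,4], [2,4,5], [3,4,5]

giving chain groups C_0 ≅ Z^6, C_1 ≅ Z^15, C_2 ≅ Z^10.

Boundary ∂_1: C_1 → C_0 sends each edge [p,q] (with p < q) to q − p. For instance
  ∂[2,4] = [4] − [2].
As a 6×15 matrix over Z this has rank 5, with invariant factors (1,1,1,1,1).

The boundary map ∂_2: C_2 → C_1 maps a triangle to the signed sum of its edges. For instance
  ∂[1,3,4] = [3,4] − [1,4] + [1,3],
  ∂[0,2,4] = [2,4] − [0,4] + [0,2].
The 15×10 boundary matrix has rank 10 and Smith normal form diag(1,1,1,1,1,1,1,1,1,2).

Now H_k = ker ∂_k / im ∂_{k+1}, so:

  H_0: rank C_0 − rank ∂_1 = 6 − 5 = 1, and the invariant factors of ∂_1 are all 1, so H_0 ≅ Z.
  H_1: rank ker ∂_1 − rank ∂_2 = (15 − 5) − 10 = 0, and ∂_2 has invariant factor 2 > 1, so H_1 ≅ Z/2Z.
  H_2: rank ker ∂_2 − rank ∂_3 = (10 − 10) − 0 = 0, and there is no ∂_3, so H_2 ≅ 0.

As a check, the Euler characteristic is 6 − 15 + 10 = 1, which agrees with 1 − 0 + 0 = 1.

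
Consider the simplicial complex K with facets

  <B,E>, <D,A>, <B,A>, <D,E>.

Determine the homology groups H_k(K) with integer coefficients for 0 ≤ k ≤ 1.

H_0 = Z,  H_1 = Z.

Fix the vertex order A < B < D < E and write every simplex with vertices in increasing order. Then dim K = 1 and the simplices of K are:

  0-simplices (4): A, B, D, E
  1-simplices (4): AB, AD, BE, DE

giving chain groups C_0 ≅ Z^4, C_1 ≅ Z^4.

The boundary map ∂_1: C_1 → C_0 maps an edge to its endpoints' difference, ∂[p,q] = q − p. For instance
  ∂BE = E − B.
The 4×4 boundary matrix has rank 3 and Smith normal form diag(1,1,1).

Now H_k = ker ∂_k / im ∂_{k+1}, so:

  H_0: rank C_0 − rank ∂_1 = 4 − 3 = 1, and the invariant factors of ∂_1 are all 1, so H_0 = Z.
  H_1: rank ker ∂_1 − rank ∂_2 = (4 − 3) − 0 = 1, and there is no ∂_2, so H_1 = Z.

As a check, the Euler characteristic is 4 − 4 = 0, which agrees with 1 − 1 = 0.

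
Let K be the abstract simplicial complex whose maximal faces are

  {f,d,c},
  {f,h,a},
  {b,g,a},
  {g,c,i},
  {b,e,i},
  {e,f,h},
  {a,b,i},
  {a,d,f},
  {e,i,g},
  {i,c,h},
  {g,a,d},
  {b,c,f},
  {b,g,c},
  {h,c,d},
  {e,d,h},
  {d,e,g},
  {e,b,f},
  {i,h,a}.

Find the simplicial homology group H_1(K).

H_1 ≅ Z ⊕ Z/2.

Order the vertices as a < b < c < d < e < f < g < h < i. Listing each simplex with vertices in this order, K has dimension 2 with simplices:

  0-simplices (9): a, b, c, d, e, f, g, h, i
  1-simplices (27): ab, ad, af, ag, ah, ai, bc, be, bf, bg, bi, cd, cf, cg, ch, ci, de, df, dg, dh, ef, eg, eh, ei, fh, gi, hi
  2-simplices (18): abg, abi, adf, adg, afh, ahi, bcf, bcg, bef, bei, cdf, cdh, cgi, chi, deg, deh, efh, egi

so the chain groups are C_0 ≅ Z^9, C_1 ≅ Z^27, C_2 ≅ Z^18.

∂_1: C_1 → C_0 sends each edge [p,q] (with p < q) to q − p.
This gives a 9×27 integer matrix of rank 8; reducing to Smith normal form yields diagonal entries (1,1,1,1,1,1,1,1).

Boundary ∂_2: C_2 → C_1 maps a triangle to the signed sum of its edges. For instance
  ∂egi = gi − ei + eg,
  ∂deg = eg − dg + de.
The 27×18 boundary matrix has rank 18 and Smith normal form diag(1,1,1,1,1,1,1,1,1,1,1,1,1,1,1,1,1,2).

From H_k ≅ ker(∂_k) / im(∂_{k+1}) we obtain:

  H_1: rank ker ∂_1 − rank ∂_2 = (27 − 8) − 18 = 1, and ∂_2 has invariant factor 2 > 1, so H_1 = Z ⊕ Z/2.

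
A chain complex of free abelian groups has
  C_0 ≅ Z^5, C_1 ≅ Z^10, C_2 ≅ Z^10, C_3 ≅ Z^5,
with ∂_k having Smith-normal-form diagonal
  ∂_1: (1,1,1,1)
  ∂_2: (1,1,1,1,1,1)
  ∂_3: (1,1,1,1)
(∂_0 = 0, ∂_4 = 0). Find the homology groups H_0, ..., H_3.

H_0: b_0 = 5 − 0 − 4 = 1; torsion from ∂_1 factors > 1: none. So H_0 ≅ Z.
H_1: b_1 = 10 − 4 − 6 = 0; torsion from ∂_2 factors > 1: none. So H_1 ≅ 0.
H_2: b_2 = 10 − 6 − 4 = 0; torsion from ∂_3 factors > 1: none. So H_2 ≅ 0.
H_3: b_3 = 5 − 4 − 0 = 1; torsion from ∂_4 factors > 1: none. So H_3 ≅ Z.

H_0 ≅ Z,  H_1 = 0,  H_2 = 0,  H_3 ≅ Z.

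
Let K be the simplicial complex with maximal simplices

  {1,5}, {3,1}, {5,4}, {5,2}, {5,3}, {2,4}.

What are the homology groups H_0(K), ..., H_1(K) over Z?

H_0 ≅ Z,  H_1 ≅ Z^2.

Take the total order 1 < 2 < 3 < 4 < 5 on the vertex set. Then K (dimension 1) consists of the simplices:

  0-simplices (5): [1], [2], [3], [4], [5]
  1-simplices (6): [1,3], [1,5], [2,4], [2,5], [3,5], [4,5]

Hence C_0 ≅ Z^5, C_1 ≅ Z^6.

Boundary ∂_1: C_1 → C_0 maps an edge to its endpoints' difference, ∂[p,q] = q − p. For instance
  ∂[4,5] = [5] − [4].
The 5×6 boundary matrix has rank 4 and Smith normal form diag(1,1,1,1).

Computing H_k = (kernel of ∂_k) / (image of ∂_{k+1}):

  H_0: rank C_0 − rank ∂_1 = 5 − 4 = 1, and the invariant factors of ∂_1 are all 1, so H_0 = Z.
  H_1: rank ker ∂_1 − rank ∂_2 = (6 − 4) − 0 = 2, and there is no ∂_2, so H_1 = Z^2.

As a check, the Euler characteristic is 5 − 6 = -1, which agrees with 1 − 2 = -1.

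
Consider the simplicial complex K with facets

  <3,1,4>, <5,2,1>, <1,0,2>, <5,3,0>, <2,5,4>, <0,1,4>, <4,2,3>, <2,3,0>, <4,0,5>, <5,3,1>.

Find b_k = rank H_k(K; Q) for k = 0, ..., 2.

b_0 = 1, b_1 = 0, b_2 = 0.

Order the vertices as 0 < 1 < 2 < 3 < 4 < 5. Listing each simplex with vertices in this order, K has dimension 2 with simplices:

  0-simplices (6): [0], [1], [2], [3], [4], [5]
  1-simplices (15): [0,1], [0,2], [0,3], [0,4], [0,5], [1,2], [1,3], [1,4], [1,5], [2,3], [2,4], [2,5], [3,4], [3,5], [4,5]
  2-simplices (10): [0,1,2], [0,1,4], [0,2,3], [0,3,5], [0,4,5], [1,2,5], [1,3,4], [1,3,5], [2,3,4], [2,4,5]

giving chain groups C_0 ≅ Z^6, C_1 ≅ Z^15, C_2 ≅ Z^10.

Boundary ∂_1: C_1 → C_0 maps an edge to its endpoints' difference, ∂[p,q] = q − p.
As a 6×15 matrix over Z this has rank 5, with invariant factors (1,1,1,1,1).

Boundary ∂_2: C_2 → C_1 sends each 2-simplex [p,q,r] to [q,r] − [p,r] + [p,q]. For instance
  ∂[2,4,5] = [4,5] − [2,5] + [2,4],
  ∂[1,2,5] = [2,5] − [1,5] + [1,2].
This gives a 15×10 integer matrix of rank 10; reducing to Smith normal form yields diagonal entries (1,1,1,1,1,1,1,1,1,2).

Now H_k = ker ∂_k / im ∂_{k+1}, so:

  H_0: rank C_0 − rank ∂_1 = 6 − 5 = 1, and the invariant factors of ∂_1 are all 1, so H_0 ≅ Z.
  H_1: rank ker ∂_1 − rank ∂_2 = (15 − 5) − 10 = 0, and ∂_2 has invariant factor 2 > 1, so H_1 ≅ Z/2.
  H_2: rank ker ∂_2 − rank ∂_3 = (10 − 10) − 0 = 0, and there is no ∂_3, so H_2 ≅ 0.

Hence the Betti numbers are b_0 = 1, b_1 = 0, b_2 = 0.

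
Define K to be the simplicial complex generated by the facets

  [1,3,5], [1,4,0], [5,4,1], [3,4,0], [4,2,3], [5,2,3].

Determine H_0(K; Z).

Take the total order 0 < 1 < 2 < 3 < 4 < 5 on the vertex set. Then K (dimension 2) consists of the simplices:

  0-simplices (6): [0], [1], [2], [3], [4], [5]
  1-simplices (12): [0,1], [0,3], [0,4], [1,3], [1,4], [1,5], [2,3], [2,4], [2,5], [3,4], [3,5], [4,5]
  2-simplices (6): [0,1,4], [0,3,4], [1,3,5], [1,4,5], [2,3,4], [2,3,5]

so the chain groups are C_0 ≅ Z^6, C_1 ≅ Z^12, C_2 ≅ Z^6.

Boundary ∂_1: C_1 → C_0 maps an edge to its endpoints' difference, ∂[p,q] = q − p. For instance
  ∂[2,3] = [3] − [2].
The 6×12 boundary matrix has rank 5 and Smith normal form diag(1,1,1,1,1).

Boundary ∂_2: C_2 → C_1 sends each 2-simplex [p,q,r] to [q,r] − [p,r] + [p,q]. For instance
  ∂[0,1,4] = [1,4] − [0,4] + [0,1],
  ∂[2,3,4] = [3,4] − [2,4] + [2,3].
This gives a 12×6 integer matrix of rank 6; reducing to Smith normal form yields diagonal entries (1,1,1,1,1,1).

From H_k ≅ ker(∂_k) / im(∂_{k+1}) we obtain:

  H_0: rank C_0 − rank ∂_1 = 6 − 5 = 1, and the invariant factors of ∂_1 are all 1, so H_0 = Z.

H_0 ≅ Z.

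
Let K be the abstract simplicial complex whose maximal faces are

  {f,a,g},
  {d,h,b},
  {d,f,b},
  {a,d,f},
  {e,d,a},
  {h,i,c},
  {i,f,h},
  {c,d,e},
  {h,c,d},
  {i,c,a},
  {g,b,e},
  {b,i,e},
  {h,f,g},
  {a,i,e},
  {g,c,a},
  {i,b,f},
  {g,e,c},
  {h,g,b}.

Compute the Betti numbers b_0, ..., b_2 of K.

We work with the vertex ordering a < b < c < d < e < f < g < h < i. The simplices of K, each written with vertices in increasing order, are:

  0-simplices (9): a, b, c, d, e, f, g, h, i
  1-simplices (27): ac, ad, ae, af, ag, ai, bd, be, bf, bg, bh, bi, cd, ce, cg, ch, ci, de, df, dh, eg, ei, fg, fh, fi, gh, hi
  2-simplices (18): acg, aci, ade, adf, aei, afg, bdf, bdh, beg, bei, bfi, bgh, cde, cdh, ceg, chi, fgh, fhi

giving chain groups C_0 ≅ Z^9, C_1 ≅ Z^27, C_2 ≅ Z^18.

Boundary ∂_1: C_1 → C_0 maps an edge to its endpoints' difference, ∂[p,q] = q − p. For instance
  ∂ac = c − a.
As a 9×27 matrix over Z this has rank 8, with invariant factors (1,1,1,1,1,1,1,1).

∂_2: C_2 → C_1 sends each 2-simplex [p,q,r] to [q,r] − [p,r] + [p,q]. For instance
  ∂cde = de − ce + cd,
  ∂bei = ei − bi + be.
The resulting 27×18 matrix has rank 18, and its Smith normal form has invariant factors (1,1,1,1,1,1,1,1,1,1,1,1,1,1,1,1,1,2).

Reading off H_k = ker ∂_k / im ∂_{k+1}:

  H_0: rank C_0 − rank ∂_1 = 9 − 8 = 1, and the invariant factors of ∂_1 are all 1, so H_0 = Z.
  H_1: rank ker ∂_1 − rank ∂_2 = (27 − 8) − 18 = 1, and ∂_2 has invariant factor 2 > 1, so H_1 = Z ⊕ Z/2Z.
  H_2: rank ker ∂_2 − rank ∂_3 = (18 − 18) − 0 = 0, and there is no ∂_3, so H_2 = 0.

As a check, the Euler characteristic is 9 − 27 + 18 = 0, which agrees with 1 − 1 + 0 = 0.

Hence the Betti numbers are b_0 = 1, b_1 = 1, b_2 = 0.

b_0 = 1, b_1 = 1, b_2 = 0.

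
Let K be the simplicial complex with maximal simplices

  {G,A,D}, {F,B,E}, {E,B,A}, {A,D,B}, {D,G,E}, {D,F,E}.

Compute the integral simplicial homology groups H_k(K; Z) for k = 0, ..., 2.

H_0 ≅ Z,  H_1 ≅ Z,  H_2 = 0.

Order the vertices as A < B < D < E < F < G. Listing each simplex with vertices in this order, K has dimension 2 with simplices:

  0-simplices (6): A, B, D, E, F, G
  1-simplices (12): AB, AD, AE, AG, BD, BE, BF, DE, DF, DG, EF, EG
  2-simplices (6): ABD, ABE, ADG, BEF, DEF, DEG

so the chain groups are C_0 ≅ Z^6, C_1 ≅ Z^12, C_2 ≅ Z^6.

The boundary map ∂_1: C_1 → C_0 maps an edge to its endpoints' difference, ∂[p,q] = q − p. For instance
  ∂AD = D − A.
This gives a 6×12 integer matrix of rank 5; reducing to Smith normal form yields diagonal entries (1,1,1,1,1).

Boundary ∂_2: C_2 → C_1 maps a triangle to the signed sum of its edges. For instance
  ∂DEG = EG − DG + DE,
  ∂ABE = BE − AE + AB.
The resulting 12×6 matrix has rank 6, and its Smith normal form has invariant factors (1,1,1,1,1,1).

Reading off H_k = ker ∂_k / im ∂_{k+1}:

  H_0: rank C_0 − rank ∂_1 = 6 − 5 = 1, and the invariant factors of ∂_1 are all 1, so H_0 ≅ Z.
  H_1: rank ker ∂_1 − rank ∂_2 = (12 − 5) − 6 = 1, and the invariant factors of ∂_2 are all 1, so H_1 ≅ Z.
  H_2: rank ker ∂_2 − rank ∂_3 = (6 − 6) − 0 = 0, and there is no ∂_3, so H_2 ≅ 0.

(K is a triangulation of the cylinder S^1 x I.)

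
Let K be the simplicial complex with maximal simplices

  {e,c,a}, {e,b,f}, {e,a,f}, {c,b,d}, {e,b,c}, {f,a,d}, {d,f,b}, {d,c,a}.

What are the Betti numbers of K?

b_0 = 1, b_1 = 0, b_2 = 1.

Order the vertices as a < b < c < d < e < f. Listing each simplex with vertices in this order, K has dimension 2 with simplices:

  0-simplices (6): a, b, c, d, e, f
  1-simplices (12): ac, ad, ae, af, bc, bd, be, bf, cd, ce, df, ef
  2-simplices (8): acd, ace, adf, aef, bcd, bce, bdf, bef

so the chain groups are C_0 ≅ Z^6, C_1 ≅ Z^12, C_2 ≅ Z^8.

∂_1: C_1 → C_0 sends each edge [p,q] (with p < q) to q − p.
As a 6×12 matrix over Z this has rank 5, with invariant factors (1,1,1,1,1).

∂_2: C_2 → C_1 maps a triangle to the signed sum of its edges. For instance
  ∂ace = ce − ae + ac,
  ∂bef = ef − bf + be.
The 12×8 boundary matrix has rank 7 and Smith normal form diag(1,1,1,1,1,1,1).

Reading off H_k = ker ∂_k / im ∂_{k+1}:

  H_0: rank C_0 − rank ∂_1 = 6 − 5 = 1, and the invariant factors of ∂_1 are all 1, so H_0 = Z.
  H_1: rank ker ∂_1 − rank ∂_2 = (12 − 5) − 7 = 0, and the invariant factors of ∂_2 are all 1, so H_1 = 0.
  H_2: rank ker ∂_2 − rank ∂_3 = (8 − 7) − 0 = 1, and there is no ∂_3, so H_2 = Z.

Hence the Betti numbers are b_0 = 1, b_1 = 0, b_2 = 1.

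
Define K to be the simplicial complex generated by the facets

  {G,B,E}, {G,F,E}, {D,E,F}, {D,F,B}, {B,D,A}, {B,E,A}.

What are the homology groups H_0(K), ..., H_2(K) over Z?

We work with the vertex ordering A < B < D < E < F < G. The simplices of K, each written with vertices in increasing order, are:

  0-simplices (6): A, B, D, E, F, G
  1-simplices (12): AB, AD, AE, BD, BE, BF, BG, DE, DF, EF, EG, FG
  2-simplices (6): ABD, ABE, BDF, BEG, DEF, EFG

Hence C_0 ≅ Z^6, C_1 ≅ Z^12, C_2 ≅ Z^6.

∂_1: C_1 → C_0 sends each edge [p,q] (with p < q) to q − p.
As a 6×12 matrix over Z this has rank 5, with invariant factors (1,1,1,1,1).

∂_2: C_2 → C_1 acts by ∂[p,q,r] = [q,r] − [p,r] + [p,q]. For instance
  ∂ABE = BE − AE + AB,
  ∂DEF = EF − DF + DE.
The resulting 12×6 matrix has rank 6, and its Smith normal form has invariant factors (1,1,1,1,1,1).

From H_k ≅ ker(∂_k) / im(∂_{k+1}) we obtain:

  H_0: rank C_0 − rank ∂_1 = 6 − 5 = 1, and the invariant factors of ∂_1 are all 1, so H_0 ≅ Z.
  H_1: rank ker ∂_1 − rank ∂_2 = (12 − 5) − 6 = 1, and the invariant factors of ∂_2 are all 1, so H_1 ≅ Z.
  H_2: rank ker ∂_2 − rank ∂_3 = (6 − 6) − 0 = 0, and there is no ∂_3, so H_2 ≅ 0.

(K is a triangulation of the cylinder S^1 x I.)

H_0 ≅ Z,  H_1 ≅ Z,  H_2 = 0.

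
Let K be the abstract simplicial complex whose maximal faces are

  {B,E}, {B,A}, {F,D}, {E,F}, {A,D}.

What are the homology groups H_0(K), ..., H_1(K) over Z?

H_0 ≅ Z,  H_1 ≅ Z.

We work with the vertex ordering A < B < D < E < F. The simplices of K, each written with vertices in increasing order, are:

  0-simplices (5): A, B, D, E, F
  1-simplices (5): AB, AD, BE, DF, EF

so the chain groups are C_0 ≅ Z^5, C_1 ≅ Z^5.

Boundary ∂_1: C_1 → C_0 maps an edge to its endpoints' difference, ∂[p,q] = q − p.
As a 5×5 matrix over Z this has rank 4, with invariant factors (1,1,1,1).

Reading off H_k = ker ∂_k / im ∂_{k+1}:

  H_0: rank C_0 − rank ∂_1 = 5 − 4 = 1, and the invariant factors of ∂_1 are all 1, so H_0 ≅ Z.
  H_1: rank ker ∂_1 − rank ∂_2 = (5 − 4) − 0 = 1, and there is no ∂_2, so H_1 ≅ Z.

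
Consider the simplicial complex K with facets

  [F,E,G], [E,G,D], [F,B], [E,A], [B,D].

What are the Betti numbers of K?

b_0 = 1, b_1 = 1, b_2 = 0.

We work with the vertex ordering A < B < D < E < F < G. The simplices of K, each written with vertices in increasing order, are:

  0-simplices (6): A, B, D, E, F, G
  1-simplices (8): AE, BD, BF, DE, DG, EF, EG, FG
  2-simplices (2): DEG, EFG

so the chain groups are C_0 ≅ Z^6, C_1 ≅ Z^8, C_2 ≅ Z^2.

The boundary map ∂_1: C_1 → C_0 maps an edge to its endpoints' difference, ∂[p,q] = q − p. For instance
  ∂DE = E − D.
The 6×8 boundary matrix has rank 5 and Smith normal form diag(1,1,1,1,1).

The boundary map ∂_2: C_2 → C_1 maps a triangle to the signed sum of its edges. For instance
  ∂DEG = EG − DG + DE,
  ∂EFG = FG − EG + EF.
As a 8×2 matrix over Z this has rank 2, with invariant factors (1,1).

Now H_k = ker ∂_k / im ∂_{k+1}, so:

  H_0: rank C_0 − rank ∂_1 = 6 − 5 = 1, and the invariant factors of ∂_1 are all 1, so H_0 = Z.
  H_1: rank ker ∂_1 − rank ∂_2 = (8 − 5) − 2 = 1, and the invariant factors of ∂_2 are all 1, so H_1 = Z.
  H_2: rank ker ∂_2 − rank ∂_3 = (2 − 2) − 0 = 0, and there is no ∂_3, so H_2 = 0.

Hence the Betti numbers are b_0 = 1, b_1 = 1, b_2 = 0.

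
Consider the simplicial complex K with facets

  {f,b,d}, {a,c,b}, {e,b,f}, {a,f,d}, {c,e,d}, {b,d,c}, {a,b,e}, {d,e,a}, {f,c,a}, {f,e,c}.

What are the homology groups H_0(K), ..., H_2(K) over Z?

H_0 = Z,  H_1 = Z/2,  H_2 = 0.

K has 6 vertices, 15 edges, 10 triangles.
rank ∂_0 = 0, rank ∂_1 = 5 ⇒ b_0 = 6 − 0 − 5 = 1; all invariant factors of ∂_1 are 1 so no torsion. So H_0 ≅ Z.
rank ∂_1 = 5, rank ∂_2 = 10 ⇒ b_1 = 15 − 5 − 10 = 0; ∂_2 has invariant factor(s) [2] giving torsion. So H_1 ≅ Z/2.
rank ∂_2 = 10, rank ∂_3 = 0 ⇒ b_2 = 10 − 10 − 0 = 0. So H_2 ≅ 0.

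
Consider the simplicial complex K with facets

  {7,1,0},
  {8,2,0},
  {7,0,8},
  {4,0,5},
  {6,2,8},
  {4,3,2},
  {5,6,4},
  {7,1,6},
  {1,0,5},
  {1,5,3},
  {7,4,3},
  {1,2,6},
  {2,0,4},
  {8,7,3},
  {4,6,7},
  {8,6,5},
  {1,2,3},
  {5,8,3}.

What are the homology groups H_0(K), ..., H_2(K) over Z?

Order the vertices as 0 < 1 < 2 < 3 < 4 < 5 < 6 < 7 < 8. Listing each simplex with vertices in this order, K has dimension 2 with simplices:

  0-simplices (9): [0], [1], [2], [3], [4], [5], [6], [7], [8]
  1-simplices (27): (27 of them)
  2-simplices (18): [0,1,5], [0,1,7], [0,2,4], [0,2,8], [0,4,5], [0,7,8], [1,2,3], [1,2,6], [1,3,5], [1,6,7], [2,3,4], [2,6,8], [3,4,7], [3,5,8], [3,7,8], [4,5,6], [4,6,7], [5,6,8]

Hence C_0 ≅ Z^9, C_1 ≅ Z^27, C_2 ≅ Z^18.

The boundary map ∂_1: C_1 → C_0 maps an edge to its endpoints' difference, ∂[p,q] = q − p.
As a 9×27 matrix over Z this has rank 8, with invariant factors (1,1,1,1,1,1,1,1).

Boundary ∂_2: C_2 → C_1 sends each 2-simplex [p,q,r] to [q,r] − [p,r] + [p,q]. For instance
  ∂[0,2,4] = [2,4] − [0,4] + [0,2],
  ∂[1,6,7] = [6,7] − [1,7] + [1,6].
This gives a 27×18 integer matrix of rank 17; reducing to Smith normal form yields diagonal entries (1,1,1,1,1,1,1,1,1,1,1,1,1,1,1,1,1).

Now H_k = ker ∂_k / im ∂_{k+1}, so:

  H_0: rank C_0 − rank ∂_1 = 9 − 8 = 1, and the invariant factors of ∂_1 are all 1, so H_0 ≅ Z.
  H_1: rank ker ∂_1 − rank ∂_2 = (27 − 8) − 17 = 2, and the invariant factors of ∂_2 are all 1, so H_1 ≅ Z^2.
  H_2: rank ker ∂_2 − rank ∂_3 = (18 − 17) − 0 = 1, and there is no ∂_3, so H_2 ≅ Z.

As a check, the Euler characteristic is 9 − 27 + 18 = 0, which agrees with 1 − 2 + 1 = 0.

H_0 = Z,  H_1 = Z^2,  H_2 = Z.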